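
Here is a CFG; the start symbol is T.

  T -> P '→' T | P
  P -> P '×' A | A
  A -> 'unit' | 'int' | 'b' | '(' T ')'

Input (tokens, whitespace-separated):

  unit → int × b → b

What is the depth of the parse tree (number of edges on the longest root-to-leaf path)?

5

[T [P [A unit]] → [T [P [P [A int]] × [A b]] → [T [P [A b]]]]]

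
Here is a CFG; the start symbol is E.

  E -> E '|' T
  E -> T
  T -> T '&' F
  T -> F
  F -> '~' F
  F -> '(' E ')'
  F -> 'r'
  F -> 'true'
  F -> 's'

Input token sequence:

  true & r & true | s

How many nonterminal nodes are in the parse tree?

10

[E [E [T [T [T [F true]] & [F r]] & [F true]]] | [T [F s]]]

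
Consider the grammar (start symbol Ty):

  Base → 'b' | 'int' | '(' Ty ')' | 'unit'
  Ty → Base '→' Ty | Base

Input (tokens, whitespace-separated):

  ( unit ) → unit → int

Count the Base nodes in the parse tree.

[Ty [Base ( [Ty [Base unit]] )] → [Ty [Base unit] → [Ty [Base int]]]]

4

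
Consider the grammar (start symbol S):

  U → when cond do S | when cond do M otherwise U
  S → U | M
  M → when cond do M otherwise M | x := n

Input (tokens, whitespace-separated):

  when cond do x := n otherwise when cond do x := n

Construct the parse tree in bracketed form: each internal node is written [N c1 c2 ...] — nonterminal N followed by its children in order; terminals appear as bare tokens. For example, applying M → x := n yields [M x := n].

S
U
when cond do M otherwise U
when cond do x := n otherwise U
when cond do x := n otherwise when cond do S
when cond do x := n otherwise when cond do M
when cond do x := n otherwise when cond do x := n

[S [U when cond do [M x := n] otherwise [U when cond do [S [M x := n]]]]]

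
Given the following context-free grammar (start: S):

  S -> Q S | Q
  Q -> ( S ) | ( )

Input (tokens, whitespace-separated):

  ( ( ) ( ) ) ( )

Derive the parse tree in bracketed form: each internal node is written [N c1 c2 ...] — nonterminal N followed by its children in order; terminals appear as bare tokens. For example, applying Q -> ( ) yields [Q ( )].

S
Q S
( S ) S
( Q S ) S
( ( ) S ) S
( ( ) Q ) S
( ( ) ( ) ) S
( ( ) ( ) ) Q
( ( ) ( ) ) ( )

[S [Q ( [S [Q ( )] [S [Q ( )]]] )] [S [Q ( )]]]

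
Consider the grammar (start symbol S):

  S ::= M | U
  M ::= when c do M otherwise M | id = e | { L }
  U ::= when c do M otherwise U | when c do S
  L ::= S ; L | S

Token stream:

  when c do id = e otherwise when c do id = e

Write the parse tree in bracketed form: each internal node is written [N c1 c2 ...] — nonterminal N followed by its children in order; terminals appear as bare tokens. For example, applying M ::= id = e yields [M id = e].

[S [U when c do [M id = e] otherwise [U when c do [S [M id = e]]]]]

S
U
when c do M otherwise U
when c do id = e otherwise U
when c do id = e otherwise when c do S
when c do id = e otherwise when c do M
when c do id = e otherwise when c do id = e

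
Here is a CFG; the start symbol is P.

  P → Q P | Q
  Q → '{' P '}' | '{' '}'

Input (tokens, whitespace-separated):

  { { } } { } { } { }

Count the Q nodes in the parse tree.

[P [Q { [P [Q { }]] }] [P [Q { }] [P [Q { }] [P [Q { }]]]]]

5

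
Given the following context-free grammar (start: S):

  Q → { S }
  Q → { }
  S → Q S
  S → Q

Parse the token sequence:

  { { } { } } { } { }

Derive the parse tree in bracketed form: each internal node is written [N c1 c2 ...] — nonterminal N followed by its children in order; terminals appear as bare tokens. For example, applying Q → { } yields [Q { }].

S
Q S
{ S } S
{ Q S } S
{ { } S } S
{ { } Q } S
{ { } { } } S
{ { } { } } Q S
{ { } { } } { } S
{ { } { } } { } Q
{ { } { } } { } { }

[S [Q { [S [Q { }] [S [Q { }]]] }] [S [Q { }] [S [Q { }]]]]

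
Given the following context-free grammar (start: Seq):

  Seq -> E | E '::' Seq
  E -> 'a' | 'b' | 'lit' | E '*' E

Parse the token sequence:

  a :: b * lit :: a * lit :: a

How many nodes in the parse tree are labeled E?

8

[Seq [E a] :: [Seq [E [E b] * [E lit]] :: [Seq [E [E a] * [E lit]] :: [Seq [E a]]]]]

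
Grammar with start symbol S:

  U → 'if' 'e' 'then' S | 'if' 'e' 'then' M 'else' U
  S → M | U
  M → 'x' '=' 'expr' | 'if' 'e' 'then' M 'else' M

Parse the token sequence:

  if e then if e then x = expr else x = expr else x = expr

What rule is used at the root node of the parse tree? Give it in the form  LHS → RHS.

[S [M if e then [M if e then [M x = expr] else [M x = expr]] else [M x = expr]]]

S → M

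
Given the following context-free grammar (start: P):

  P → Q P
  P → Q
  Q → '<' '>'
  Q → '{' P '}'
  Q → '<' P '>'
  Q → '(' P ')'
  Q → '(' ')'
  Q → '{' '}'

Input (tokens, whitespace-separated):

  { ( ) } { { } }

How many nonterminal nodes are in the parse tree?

[P [Q { [P [Q ( )]] }] [P [Q { [P [Q { }]] }]]]

8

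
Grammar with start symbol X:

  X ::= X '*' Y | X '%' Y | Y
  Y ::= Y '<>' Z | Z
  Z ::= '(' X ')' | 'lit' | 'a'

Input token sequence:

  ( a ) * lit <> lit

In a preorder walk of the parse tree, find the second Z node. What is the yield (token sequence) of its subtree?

[X [X [Y [Z ( [X [Y [Z a]]] )]]] * [Y [Y [Z lit]] <> [Z lit]]]

a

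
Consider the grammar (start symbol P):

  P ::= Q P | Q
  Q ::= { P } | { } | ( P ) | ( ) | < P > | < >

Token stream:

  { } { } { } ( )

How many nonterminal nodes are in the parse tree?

[P [Q { }] [P [Q { }] [P [Q { }] [P [Q ( )]]]]]

8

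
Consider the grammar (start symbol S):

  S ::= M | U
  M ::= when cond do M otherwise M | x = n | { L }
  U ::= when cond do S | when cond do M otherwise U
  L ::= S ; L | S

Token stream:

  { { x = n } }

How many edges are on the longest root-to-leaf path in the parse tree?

[S [M { [L [S [M { [L [S [M x = n]]] }]]] }]]

8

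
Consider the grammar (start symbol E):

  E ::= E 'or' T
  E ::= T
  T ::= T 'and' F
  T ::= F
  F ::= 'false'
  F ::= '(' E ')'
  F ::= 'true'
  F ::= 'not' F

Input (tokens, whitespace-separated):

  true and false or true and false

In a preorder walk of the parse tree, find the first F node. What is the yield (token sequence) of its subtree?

[E [E [T [T [F true]] and [F false]]] or [T [T [F true]] and [F false]]]

true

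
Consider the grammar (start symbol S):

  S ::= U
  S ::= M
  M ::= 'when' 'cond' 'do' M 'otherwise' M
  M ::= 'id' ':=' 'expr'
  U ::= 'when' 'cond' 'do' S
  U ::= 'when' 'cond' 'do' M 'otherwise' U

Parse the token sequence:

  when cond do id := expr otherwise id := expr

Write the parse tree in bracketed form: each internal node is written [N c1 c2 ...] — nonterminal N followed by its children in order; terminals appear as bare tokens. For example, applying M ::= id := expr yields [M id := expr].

[S [M when cond do [M id := expr] otherwise [M id := expr]]]

S
M
when cond do M otherwise M
when cond do id := expr otherwise M
when cond do id := expr otherwise id := expr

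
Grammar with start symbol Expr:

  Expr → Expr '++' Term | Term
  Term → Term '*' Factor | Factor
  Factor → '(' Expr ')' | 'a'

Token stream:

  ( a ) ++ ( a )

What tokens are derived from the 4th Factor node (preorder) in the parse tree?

[Expr [Expr [Term [Factor ( [Expr [Term [Factor a]]] )]]] ++ [Term [Factor ( [Expr [Term [Factor a]]] )]]]

a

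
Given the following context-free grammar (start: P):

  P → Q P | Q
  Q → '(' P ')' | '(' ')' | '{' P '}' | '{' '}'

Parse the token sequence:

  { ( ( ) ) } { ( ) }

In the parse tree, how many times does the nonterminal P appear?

[P [Q { [P [Q ( [P [Q ( )]] )]] }] [P [Q { [P [Q ( )]] }]]]

5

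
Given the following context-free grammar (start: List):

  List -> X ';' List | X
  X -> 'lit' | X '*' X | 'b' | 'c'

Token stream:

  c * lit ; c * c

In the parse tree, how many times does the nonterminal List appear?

2

[List [X [X c] * [X lit]] ; [List [X [X c] * [X c]]]]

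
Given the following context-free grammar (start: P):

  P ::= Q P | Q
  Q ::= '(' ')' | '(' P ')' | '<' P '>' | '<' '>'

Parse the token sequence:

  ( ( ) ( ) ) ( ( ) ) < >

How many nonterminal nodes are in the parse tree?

[P [Q ( [P [Q ( )] [P [Q ( )]]] )] [P [Q ( [P [Q ( )]] )] [P [Q < >]]]]

12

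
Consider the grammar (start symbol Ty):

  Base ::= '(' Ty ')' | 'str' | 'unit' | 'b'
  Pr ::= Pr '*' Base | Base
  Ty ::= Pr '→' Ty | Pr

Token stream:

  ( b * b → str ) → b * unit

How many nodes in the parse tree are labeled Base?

6

[Ty [Pr [Base ( [Ty [Pr [Pr [Base b]] * [Base b]] → [Ty [Pr [Base str]]]] )]] → [Ty [Pr [Pr [Base b]] * [Base unit]]]]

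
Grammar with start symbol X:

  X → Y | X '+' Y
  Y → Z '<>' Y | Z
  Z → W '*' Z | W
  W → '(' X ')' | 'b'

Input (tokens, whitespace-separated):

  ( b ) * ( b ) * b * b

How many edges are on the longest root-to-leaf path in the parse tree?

9

[X [Y [Z [W ( [X [Y [Z [W b]]]] )] * [Z [W ( [X [Y [Z [W b]]]] )] * [Z [W b] * [Z [W b]]]]]]]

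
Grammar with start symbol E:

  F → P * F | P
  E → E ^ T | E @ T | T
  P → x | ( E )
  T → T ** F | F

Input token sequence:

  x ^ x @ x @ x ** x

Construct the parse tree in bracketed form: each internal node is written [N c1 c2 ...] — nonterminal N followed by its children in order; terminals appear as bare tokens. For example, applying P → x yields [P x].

E
E @ T
E @ T @ T
E ^ T @ T @ T
T ^ T @ T @ T
F ^ T @ T @ T
P ^ T @ T @ T
x ^ T @ T @ T
x ^ F @ T @ T
x ^ P @ T @ T
x ^ x @ T @ T
x ^ x @ F @ T
x ^ x @ P @ T
x ^ x @ x @ T
x ^ x @ x @ T ** F
x ^ x @ x @ F ** F
x ^ x @ x @ P ** F
x ^ x @ x @ x ** F
x ^ x @ x @ x ** P
x ^ x @ x @ x ** x

[E [E [E [E [T [F [P x]]]] ^ [T [F [P x]]]] @ [T [F [P x]]]] @ [T [T [F [P x]]] ** [F [P x]]]]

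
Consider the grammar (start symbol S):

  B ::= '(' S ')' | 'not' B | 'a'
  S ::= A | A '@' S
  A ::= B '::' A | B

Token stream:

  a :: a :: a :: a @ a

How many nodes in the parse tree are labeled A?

5

[S [A [B a] :: [A [B a] :: [A [B a] :: [A [B a]]]]] @ [S [A [B a]]]]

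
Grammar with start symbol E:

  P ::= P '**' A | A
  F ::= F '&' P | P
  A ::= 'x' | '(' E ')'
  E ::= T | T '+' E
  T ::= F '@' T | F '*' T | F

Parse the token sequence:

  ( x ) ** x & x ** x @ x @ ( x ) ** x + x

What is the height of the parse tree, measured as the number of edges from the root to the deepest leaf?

13

[E [T [F [F [P [P [A ( [E [T [F [P [A x]]]]] )]] ** [A x]]] & [P [P [A x]] ** [A x]]] @ [T [F [P [A x]]] @ [T [F [P [P [A ( [E [T [F [P [A x]]]]] )]] ** [A x]]]]]] + [E [T [F [P [A x]]]]]]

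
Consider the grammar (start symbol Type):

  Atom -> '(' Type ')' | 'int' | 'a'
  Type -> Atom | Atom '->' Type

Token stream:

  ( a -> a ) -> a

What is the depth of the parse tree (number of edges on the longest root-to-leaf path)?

5

[Type [Atom ( [Type [Atom a] -> [Type [Atom a]]] )] -> [Type [Atom a]]]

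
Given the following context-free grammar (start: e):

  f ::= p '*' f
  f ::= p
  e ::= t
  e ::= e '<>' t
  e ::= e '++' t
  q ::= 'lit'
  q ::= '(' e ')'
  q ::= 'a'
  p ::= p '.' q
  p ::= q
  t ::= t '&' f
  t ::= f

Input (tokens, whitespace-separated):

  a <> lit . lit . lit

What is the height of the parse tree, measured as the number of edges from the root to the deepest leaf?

[e [e [t [f [p [q a]]]]] <> [t [f [p [p [p [q lit]] . [q lit]] . [q lit]]]]]

7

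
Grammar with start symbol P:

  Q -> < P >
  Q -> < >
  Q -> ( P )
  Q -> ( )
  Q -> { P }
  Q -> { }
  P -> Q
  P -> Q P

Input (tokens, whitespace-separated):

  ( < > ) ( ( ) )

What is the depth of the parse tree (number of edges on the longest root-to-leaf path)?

5

[P [Q ( [P [Q < >]] )] [P [Q ( [P [Q ( )]] )]]]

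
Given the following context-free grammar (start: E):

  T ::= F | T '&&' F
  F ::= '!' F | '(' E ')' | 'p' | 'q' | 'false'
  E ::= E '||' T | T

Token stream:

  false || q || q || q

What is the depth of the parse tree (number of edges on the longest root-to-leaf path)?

[E [E [E [E [T [F false]]] || [T [F q]]] || [T [F q]]] || [T [F q]]]

6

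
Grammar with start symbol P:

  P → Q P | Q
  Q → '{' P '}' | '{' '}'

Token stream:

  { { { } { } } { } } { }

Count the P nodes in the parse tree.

6

[P [Q { [P [Q { [P [Q { }] [P [Q { }]]] }] [P [Q { }]]] }] [P [Q { }]]]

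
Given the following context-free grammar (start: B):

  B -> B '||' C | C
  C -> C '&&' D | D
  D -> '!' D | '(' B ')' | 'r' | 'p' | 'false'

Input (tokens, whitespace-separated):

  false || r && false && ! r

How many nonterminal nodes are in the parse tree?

[B [B [C [D false]]] || [C [C [C [D r]] && [D false]] && [D ! [D r]]]]

11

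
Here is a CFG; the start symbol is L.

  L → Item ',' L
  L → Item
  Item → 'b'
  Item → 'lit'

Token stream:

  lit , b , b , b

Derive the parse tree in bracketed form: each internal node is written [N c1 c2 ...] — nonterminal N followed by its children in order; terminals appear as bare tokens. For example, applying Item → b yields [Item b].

L
Item , L
lit , L
lit , Item , L
lit , b , L
lit , b , Item , L
lit , b , b , L
lit , b , b , Item
lit , b , b , b

[L [Item lit] , [L [Item b] , [L [Item b] , [L [Item b]]]]]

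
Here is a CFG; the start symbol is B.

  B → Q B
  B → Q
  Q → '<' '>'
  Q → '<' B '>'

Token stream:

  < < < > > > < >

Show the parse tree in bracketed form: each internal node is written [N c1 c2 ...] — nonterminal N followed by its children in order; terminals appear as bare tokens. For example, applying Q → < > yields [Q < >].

[B [Q < [B [Q < [B [Q < >]] >]] >] [B [Q < >]]]

B
Q B
< B > B
< Q > B
< < B > > B
< < Q > > B
< < < > > > B
< < < > > > Q
< < < > > > < >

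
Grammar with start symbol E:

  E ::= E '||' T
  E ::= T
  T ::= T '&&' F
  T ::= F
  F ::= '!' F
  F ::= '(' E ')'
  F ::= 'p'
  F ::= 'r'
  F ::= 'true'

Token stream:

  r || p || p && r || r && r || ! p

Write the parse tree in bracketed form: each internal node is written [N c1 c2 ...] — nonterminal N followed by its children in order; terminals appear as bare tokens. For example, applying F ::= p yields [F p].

E
E || T
E || T || T
E || T || T || T
E || T || T || T || T
T || T || T || T || T
F || T || T || T || T
r || T || T || T || T
r || F || T || T || T
r || p || T || T || T
r || p || T && F || T || T
r || p || F && F || T || T
r || p || p && F || T || T
r || p || p && r || T || T
r || p || p && r || T && F || T
r || p || p && r || F && F || T
r || p || p && r || r && F || T
r || p || p && r || r && r || T
r || p || p && r || r && r || F
r || p || p && r || r && r || ! F
r || p || p && r || r && r || ! p

[E [E [E [E [E [T [F r]]] || [T [F p]]] || [T [T [F p]] && [F r]]] || [T [T [F r]] && [F r]]] || [T [F ! [F p]]]]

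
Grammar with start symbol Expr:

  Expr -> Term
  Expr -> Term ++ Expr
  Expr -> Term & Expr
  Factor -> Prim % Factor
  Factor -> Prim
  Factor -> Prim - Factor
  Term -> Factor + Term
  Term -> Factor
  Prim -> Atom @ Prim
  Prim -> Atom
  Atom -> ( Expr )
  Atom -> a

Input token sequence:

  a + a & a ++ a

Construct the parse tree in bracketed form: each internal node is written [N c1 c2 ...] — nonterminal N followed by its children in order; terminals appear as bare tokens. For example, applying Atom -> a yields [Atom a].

[Expr [Term [Factor [Prim [Atom a]]] + [Term [Factor [Prim [Atom a]]]]] & [Expr [Term [Factor [Prim [Atom a]]]] ++ [Expr [Term [Factor [Prim [Atom a]]]]]]]

Expr
Term & Expr
Factor + Term & Expr
Prim + Term & Expr
Atom + Term & Expr
a + Term & Expr
a + Factor & Expr
a + Prim & Expr
a + Atom & Expr
a + a & Expr
a + a & Term ++ Expr
a + a & Factor ++ Expr
a + a & Prim ++ Expr
a + a & Atom ++ Expr
a + a & a ++ Expr
a + a & a ++ Term
a + a & a ++ Factor
a + a & a ++ Prim
a + a & a ++ Atom
a + a & a ++ a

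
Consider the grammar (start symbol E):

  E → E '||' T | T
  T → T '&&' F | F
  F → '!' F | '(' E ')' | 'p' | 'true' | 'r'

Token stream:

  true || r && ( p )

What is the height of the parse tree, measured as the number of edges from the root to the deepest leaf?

6

[E [E [T [F true]]] || [T [T [F r]] && [F ( [E [T [F p]]] )]]]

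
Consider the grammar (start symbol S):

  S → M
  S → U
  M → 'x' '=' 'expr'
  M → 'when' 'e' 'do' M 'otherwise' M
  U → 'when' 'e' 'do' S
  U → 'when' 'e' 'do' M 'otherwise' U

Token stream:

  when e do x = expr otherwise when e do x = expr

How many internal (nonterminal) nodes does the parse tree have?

[S [U when e do [M x = expr] otherwise [U when e do [S [M x = expr]]]]]

6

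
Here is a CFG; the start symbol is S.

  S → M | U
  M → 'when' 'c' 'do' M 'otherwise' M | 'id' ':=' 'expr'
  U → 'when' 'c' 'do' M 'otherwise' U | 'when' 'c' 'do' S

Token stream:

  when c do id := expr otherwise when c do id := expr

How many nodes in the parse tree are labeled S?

[S [U when c do [M id := expr] otherwise [U when c do [S [M id := expr]]]]]

2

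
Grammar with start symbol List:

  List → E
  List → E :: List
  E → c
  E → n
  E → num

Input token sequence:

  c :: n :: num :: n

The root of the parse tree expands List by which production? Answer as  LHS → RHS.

List → E :: List

[List [E c] :: [List [E n] :: [List [E num] :: [List [E n]]]]]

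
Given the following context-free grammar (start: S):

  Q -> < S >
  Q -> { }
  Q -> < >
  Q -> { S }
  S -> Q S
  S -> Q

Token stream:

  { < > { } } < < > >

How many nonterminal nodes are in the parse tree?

10

[S [Q { [S [Q < >] [S [Q { }]]] }] [S [Q < [S [Q < >]] >]]]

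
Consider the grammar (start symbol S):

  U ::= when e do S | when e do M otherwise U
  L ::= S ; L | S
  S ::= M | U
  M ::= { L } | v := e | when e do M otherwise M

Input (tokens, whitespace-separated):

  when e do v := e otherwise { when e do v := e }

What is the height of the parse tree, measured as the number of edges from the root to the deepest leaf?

8

[S [M when e do [M v := e] otherwise [M { [L [S [U when e do [S [M v := e]]]]] }]]]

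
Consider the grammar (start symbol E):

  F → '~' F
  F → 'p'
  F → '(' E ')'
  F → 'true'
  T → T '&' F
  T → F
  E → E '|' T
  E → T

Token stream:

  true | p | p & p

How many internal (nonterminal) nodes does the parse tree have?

[E [E [E [T [F true]]] | [T [F p]]] | [T [T [F p]] & [F p]]]

11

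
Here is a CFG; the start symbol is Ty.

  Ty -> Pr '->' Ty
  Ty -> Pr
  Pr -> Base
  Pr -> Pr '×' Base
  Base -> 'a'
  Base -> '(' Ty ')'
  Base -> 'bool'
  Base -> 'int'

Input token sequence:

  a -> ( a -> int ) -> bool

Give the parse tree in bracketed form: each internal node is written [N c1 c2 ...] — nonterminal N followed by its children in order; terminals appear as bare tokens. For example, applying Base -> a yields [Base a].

Ty
Pr -> Ty
Base -> Ty
a -> Ty
a -> Pr -> Ty
a -> Base -> Ty
a -> ( Ty ) -> Ty
a -> ( Pr -> Ty ) -> Ty
a -> ( Base -> Ty ) -> Ty
a -> ( a -> Ty ) -> Ty
a -> ( a -> Pr ) -> Ty
a -> ( a -> Base ) -> Ty
a -> ( a -> int ) -> Ty
a -> ( a -> int ) -> Pr
a -> ( a -> int ) -> Base
a -> ( a -> int ) -> bool

[Ty [Pr [Base a]] -> [Ty [Pr [Base ( [Ty [Pr [Base a]] -> [Ty [Pr [Base int]]]] )]] -> [Ty [Pr [Base bool]]]]]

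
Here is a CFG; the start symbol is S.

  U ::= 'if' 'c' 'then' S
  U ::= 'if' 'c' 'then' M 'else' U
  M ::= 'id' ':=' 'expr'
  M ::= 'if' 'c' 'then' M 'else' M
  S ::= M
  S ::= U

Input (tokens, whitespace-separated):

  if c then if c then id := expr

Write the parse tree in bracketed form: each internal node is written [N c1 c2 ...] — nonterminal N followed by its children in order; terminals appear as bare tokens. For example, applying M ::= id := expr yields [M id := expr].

S
U
if c then S
if c then U
if c then if c then S
if c then if c then M
if c then if c then id := expr

[S [U if c then [S [U if c then [S [M id := expr]]]]]]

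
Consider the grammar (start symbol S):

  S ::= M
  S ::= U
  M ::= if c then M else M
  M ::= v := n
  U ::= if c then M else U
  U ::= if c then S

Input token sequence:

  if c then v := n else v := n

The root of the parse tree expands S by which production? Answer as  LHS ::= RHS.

S ::= M

[S [M if c then [M v := n] else [M v := n]]]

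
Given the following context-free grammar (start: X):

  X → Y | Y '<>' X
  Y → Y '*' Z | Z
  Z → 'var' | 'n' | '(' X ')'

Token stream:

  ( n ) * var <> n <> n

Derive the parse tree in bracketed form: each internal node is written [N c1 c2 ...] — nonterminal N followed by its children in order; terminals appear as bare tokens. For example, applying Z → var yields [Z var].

[X [Y [Y [Z ( [X [Y [Z n]]] )]] * [Z var]] <> [X [Y [Z n]] <> [X [Y [Z n]]]]]

X
Y <> X
Y * Z <> X
Z * Z <> X
( X ) * Z <> X
( Y ) * Z <> X
( Z ) * Z <> X
( n ) * Z <> X
( n ) * var <> X
( n ) * var <> Y <> X
( n ) * var <> Z <> X
( n ) * var <> n <> X
( n ) * var <> n <> Y
( n ) * var <> n <> Z
( n ) * var <> n <> n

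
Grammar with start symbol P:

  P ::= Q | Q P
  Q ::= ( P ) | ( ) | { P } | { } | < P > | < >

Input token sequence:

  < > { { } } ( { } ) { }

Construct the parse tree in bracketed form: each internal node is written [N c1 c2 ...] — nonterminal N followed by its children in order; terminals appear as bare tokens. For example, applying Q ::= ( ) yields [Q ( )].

P
Q P
< > P
< > Q P
< > { P } P
< > { Q } P
< > { { } } P
< > { { } } Q P
< > { { } } ( P ) P
< > { { } } ( Q ) P
< > { { } } ( { } ) P
< > { { } } ( { } ) Q
< > { { } } ( { } ) { }

[P [Q < >] [P [Q { [P [Q { }]] }] [P [Q ( [P [Q { }]] )] [P [Q { }]]]]]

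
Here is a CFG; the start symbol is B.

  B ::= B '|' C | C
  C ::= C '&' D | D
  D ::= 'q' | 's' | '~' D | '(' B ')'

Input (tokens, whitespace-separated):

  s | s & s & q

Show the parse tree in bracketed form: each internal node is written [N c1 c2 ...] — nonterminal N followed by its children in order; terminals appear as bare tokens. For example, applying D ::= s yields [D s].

[B [B [C [D s]]] | [C [C [C [D s]] & [D s]] & [D q]]]

B
B | C
C | C
D | C
s | C
s | C & D
s | C & D & D
s | D & D & D
s | s & D & D
s | s & s & D
s | s & s & q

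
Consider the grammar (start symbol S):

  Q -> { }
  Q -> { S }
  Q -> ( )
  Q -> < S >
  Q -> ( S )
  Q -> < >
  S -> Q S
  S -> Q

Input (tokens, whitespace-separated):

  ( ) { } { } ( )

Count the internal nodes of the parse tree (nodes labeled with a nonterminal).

[S [Q ( )] [S [Q { }] [S [Q { }] [S [Q ( )]]]]]

8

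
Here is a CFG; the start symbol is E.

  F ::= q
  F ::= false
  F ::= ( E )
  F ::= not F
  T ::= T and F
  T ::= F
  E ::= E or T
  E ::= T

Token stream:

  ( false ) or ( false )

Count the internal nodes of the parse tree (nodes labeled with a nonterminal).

12

[E [E [T [F ( [E [T [F false]]] )]]] or [T [F ( [E [T [F false]]] )]]]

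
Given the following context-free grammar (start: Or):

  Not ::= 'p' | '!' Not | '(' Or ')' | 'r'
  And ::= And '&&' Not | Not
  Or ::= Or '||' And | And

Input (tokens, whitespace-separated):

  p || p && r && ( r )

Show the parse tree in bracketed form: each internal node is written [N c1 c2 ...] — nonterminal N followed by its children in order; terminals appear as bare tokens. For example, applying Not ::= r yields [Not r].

Or
Or || And
And || And
Not || And
p || And
p || And && Not
p || And && Not && Not
p || Not && Not && Not
p || p && Not && Not
p || p && r && Not
p || p && r && ( Or )
p || p && r && ( And )
p || p && r && ( Not )
p || p && r && ( r )

[Or [Or [And [Not p]]] || [And [And [And [Not p]] && [Not r]] && [Not ( [Or [And [Not r]]] )]]]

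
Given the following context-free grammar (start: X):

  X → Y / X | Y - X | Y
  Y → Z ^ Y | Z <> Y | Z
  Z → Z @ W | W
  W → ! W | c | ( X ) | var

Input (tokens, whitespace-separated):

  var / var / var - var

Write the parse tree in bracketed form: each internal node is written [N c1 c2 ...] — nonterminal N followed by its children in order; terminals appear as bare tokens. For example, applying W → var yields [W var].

[X [Y [Z [W var]]] / [X [Y [Z [W var]]] / [X [Y [Z [W var]]] - [X [Y [Z [W var]]]]]]]

X
Y / X
Z / X
W / X
var / X
var / Y / X
var / Z / X
var / W / X
var / var / X
var / var / Y - X
var / var / Z - X
var / var / W - X
var / var / var - X
var / var / var - Y
var / var / var - Z
var / var / var - W
var / var / var - var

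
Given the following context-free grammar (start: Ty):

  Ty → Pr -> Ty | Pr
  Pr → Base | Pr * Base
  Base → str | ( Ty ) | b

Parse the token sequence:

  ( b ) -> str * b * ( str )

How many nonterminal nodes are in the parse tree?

16

[Ty [Pr [Base ( [Ty [Pr [Base b]]] )]] -> [Ty [Pr [Pr [Pr [Base str]] * [Base b]] * [Base ( [Ty [Pr [Base str]]] )]]]]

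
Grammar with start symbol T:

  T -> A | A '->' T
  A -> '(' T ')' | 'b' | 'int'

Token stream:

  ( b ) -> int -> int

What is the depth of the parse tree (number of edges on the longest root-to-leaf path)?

[T [A ( [T [A b]] )] -> [T [A int] -> [T [A int]]]]

4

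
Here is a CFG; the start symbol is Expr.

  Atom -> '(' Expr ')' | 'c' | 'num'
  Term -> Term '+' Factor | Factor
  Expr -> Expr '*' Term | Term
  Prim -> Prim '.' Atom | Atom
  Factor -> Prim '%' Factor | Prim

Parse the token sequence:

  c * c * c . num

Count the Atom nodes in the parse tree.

[Expr [Expr [Expr [Term [Factor [Prim [Atom c]]]]] * [Term [Factor [Prim [Atom c]]]]] * [Term [Factor [Prim [Prim [Atom c]] . [Atom num]]]]]

4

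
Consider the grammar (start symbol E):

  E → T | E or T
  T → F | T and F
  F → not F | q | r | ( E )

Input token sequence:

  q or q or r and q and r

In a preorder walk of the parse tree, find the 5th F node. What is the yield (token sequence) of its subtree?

r

[E [E [E [T [F q]]] or [T [F q]]] or [T [T [T [F r]] and [F q]] and [F r]]]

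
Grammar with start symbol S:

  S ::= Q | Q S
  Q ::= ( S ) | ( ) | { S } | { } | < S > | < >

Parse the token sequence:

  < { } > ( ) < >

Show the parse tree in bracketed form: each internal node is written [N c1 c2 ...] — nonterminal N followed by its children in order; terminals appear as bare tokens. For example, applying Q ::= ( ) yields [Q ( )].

S
Q S
< S > S
< Q > S
< { } > S
< { } > Q S
< { } > ( ) S
< { } > ( ) Q
< { } > ( ) < >

[S [Q < [S [Q { }]] >] [S [Q ( )] [S [Q < >]]]]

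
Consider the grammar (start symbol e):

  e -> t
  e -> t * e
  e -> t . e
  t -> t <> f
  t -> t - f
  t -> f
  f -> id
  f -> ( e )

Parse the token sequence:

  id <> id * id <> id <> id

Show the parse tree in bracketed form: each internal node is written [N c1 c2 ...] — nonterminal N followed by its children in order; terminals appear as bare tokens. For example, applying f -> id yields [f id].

e
t * e
t <> f * e
f <> f * e
id <> f * e
id <> id * e
id <> id * t
id <> id * t <> f
id <> id * t <> f <> f
id <> id * f <> f <> f
id <> id * id <> f <> f
id <> id * id <> id <> f
id <> id * id <> id <> id

[e [t [t [f id]] <> [f id]] * [e [t [t [t [f id]] <> [f id]] <> [f id]]]]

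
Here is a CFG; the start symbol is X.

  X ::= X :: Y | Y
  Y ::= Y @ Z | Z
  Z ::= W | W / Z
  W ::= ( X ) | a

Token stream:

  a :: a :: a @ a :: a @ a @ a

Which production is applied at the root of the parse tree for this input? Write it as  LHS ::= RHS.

X ::= X :: Y

[X [X [X [X [Y [Z [W a]]]] :: [Y [Z [W a]]]] :: [Y [Y [Z [W a]]] @ [Z [W a]]]] :: [Y [Y [Y [Z [W a]]] @ [Z [W a]]] @ [Z [W a]]]]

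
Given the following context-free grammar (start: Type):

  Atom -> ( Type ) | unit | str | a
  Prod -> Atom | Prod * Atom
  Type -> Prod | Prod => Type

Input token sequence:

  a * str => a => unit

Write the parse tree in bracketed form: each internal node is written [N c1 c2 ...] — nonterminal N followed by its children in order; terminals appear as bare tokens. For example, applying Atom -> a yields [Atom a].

Type
Prod => Type
Prod * Atom => Type
Atom * Atom => Type
a * Atom => Type
a * str => Type
a * str => Prod => Type
a * str => Atom => Type
a * str => a => Type
a * str => a => Prod
a * str => a => Atom
a * str => a => unit

[Type [Prod [Prod [Atom a]] * [Atom str]] => [Type [Prod [Atom a]] => [Type [Prod [Atom unit]]]]]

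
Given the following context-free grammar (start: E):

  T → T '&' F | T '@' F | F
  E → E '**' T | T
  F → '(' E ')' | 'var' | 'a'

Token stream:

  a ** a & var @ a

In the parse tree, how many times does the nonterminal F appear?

4

[E [E [T [F a]]] ** [T [T [T [F a]] & [F var]] @ [F a]]]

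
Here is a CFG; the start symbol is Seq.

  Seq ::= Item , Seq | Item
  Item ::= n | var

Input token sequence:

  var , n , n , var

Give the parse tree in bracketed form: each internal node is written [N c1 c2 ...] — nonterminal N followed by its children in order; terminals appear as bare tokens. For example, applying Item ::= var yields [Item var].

[Seq [Item var] , [Seq [Item n] , [Seq [Item n] , [Seq [Item var]]]]]

Seq
Item , Seq
var , Seq
var , Item , Seq
var , n , Seq
var , n , Item , Seq
var , n , n , Seq
var , n , n , Item
var , n , n , var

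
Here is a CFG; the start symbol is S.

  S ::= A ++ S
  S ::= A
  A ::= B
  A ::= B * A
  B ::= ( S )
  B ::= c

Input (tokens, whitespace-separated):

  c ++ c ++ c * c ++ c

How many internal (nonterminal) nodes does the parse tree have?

14

[S [A [B c]] ++ [S [A [B c]] ++ [S [A [B c] * [A [B c]]] ++ [S [A [B c]]]]]]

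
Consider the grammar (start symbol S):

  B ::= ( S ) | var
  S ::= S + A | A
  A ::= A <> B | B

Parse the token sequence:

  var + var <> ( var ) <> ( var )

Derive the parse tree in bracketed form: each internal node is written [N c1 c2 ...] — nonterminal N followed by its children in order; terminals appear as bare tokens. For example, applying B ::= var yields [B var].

[S [S [A [B var]]] + [A [A [A [B var]] <> [B ( [S [A [B var]]] )]] <> [B ( [S [A [B var]]] )]]]

S
S + A
A + A
B + A
var + A
var + A <> B
var + A <> B <> B
var + B <> B <> B
var + var <> B <> B
var + var <> ( S ) <> B
var + var <> ( A ) <> B
var + var <> ( B ) <> B
var + var <> ( var ) <> B
var + var <> ( var ) <> ( S )
var + var <> ( var ) <> ( A )
var + var <> ( var ) <> ( B )
var + var <> ( var ) <> ( var )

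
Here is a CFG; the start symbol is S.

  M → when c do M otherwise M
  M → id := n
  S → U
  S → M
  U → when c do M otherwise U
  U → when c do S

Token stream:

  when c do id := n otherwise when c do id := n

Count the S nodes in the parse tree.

[S [U when c do [M id := n] otherwise [U when c do [S [M id := n]]]]]

2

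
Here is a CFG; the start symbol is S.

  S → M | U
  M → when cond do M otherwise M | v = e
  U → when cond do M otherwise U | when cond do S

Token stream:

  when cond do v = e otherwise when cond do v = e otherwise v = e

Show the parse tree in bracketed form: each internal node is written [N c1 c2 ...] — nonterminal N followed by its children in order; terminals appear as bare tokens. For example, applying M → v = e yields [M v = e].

[S [M when cond do [M v = e] otherwise [M when cond do [M v = e] otherwise [M v = e]]]]

S
M
when cond do M otherwise M
when cond do v = e otherwise M
when cond do v = e otherwise when cond do M otherwise M
when cond do v = e otherwise when cond do v = e otherwise M
when cond do v = e otherwise when cond do v = e otherwise v = e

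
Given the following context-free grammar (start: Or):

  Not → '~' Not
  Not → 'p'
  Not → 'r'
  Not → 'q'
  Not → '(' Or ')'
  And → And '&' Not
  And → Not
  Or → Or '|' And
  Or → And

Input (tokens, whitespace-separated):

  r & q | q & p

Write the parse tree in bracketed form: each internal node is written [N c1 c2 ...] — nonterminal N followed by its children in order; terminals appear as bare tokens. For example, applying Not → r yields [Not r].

[Or [Or [And [And [Not r]] & [Not q]]] | [And [And [Not q]] & [Not p]]]

Or
Or | And
And | And
And & Not | And
Not & Not | And
r & Not | And
r & q | And
r & q | And & Not
r & q | Not & Not
r & q | q & Not
r & q | q & p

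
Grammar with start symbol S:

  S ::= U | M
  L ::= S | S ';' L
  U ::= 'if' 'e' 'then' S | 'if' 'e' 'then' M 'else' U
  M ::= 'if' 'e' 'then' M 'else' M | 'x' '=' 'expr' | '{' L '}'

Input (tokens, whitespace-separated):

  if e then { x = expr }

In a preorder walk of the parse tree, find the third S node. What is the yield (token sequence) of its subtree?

x = expr

[S [U if e then [S [M { [L [S [M x = expr]]] }]]]]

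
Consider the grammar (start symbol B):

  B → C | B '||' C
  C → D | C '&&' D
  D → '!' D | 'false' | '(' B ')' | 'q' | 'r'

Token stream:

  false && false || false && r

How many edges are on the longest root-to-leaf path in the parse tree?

[B [B [C [C [D false]] && [D false]]] || [C [C [D false]] && [D r]]]

5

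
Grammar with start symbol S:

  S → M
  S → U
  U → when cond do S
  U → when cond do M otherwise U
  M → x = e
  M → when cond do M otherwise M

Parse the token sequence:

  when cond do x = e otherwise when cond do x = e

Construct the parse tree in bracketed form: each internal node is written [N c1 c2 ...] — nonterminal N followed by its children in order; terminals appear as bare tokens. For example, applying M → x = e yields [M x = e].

[S [U when cond do [M x = e] otherwise [U when cond do [S [M x = e]]]]]

S
U
when cond do M otherwise U
when cond do x = e otherwise U
when cond do x = e otherwise when cond do S
when cond do x = e otherwise when cond do M
when cond do x = e otherwise when cond do x = e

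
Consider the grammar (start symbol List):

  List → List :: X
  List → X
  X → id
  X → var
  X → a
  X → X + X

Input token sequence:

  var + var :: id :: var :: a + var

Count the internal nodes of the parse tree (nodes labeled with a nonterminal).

[List [List [List [List [X [X var] + [X var]]] :: [X id]] :: [X var]] :: [X [X a] + [X var]]]

12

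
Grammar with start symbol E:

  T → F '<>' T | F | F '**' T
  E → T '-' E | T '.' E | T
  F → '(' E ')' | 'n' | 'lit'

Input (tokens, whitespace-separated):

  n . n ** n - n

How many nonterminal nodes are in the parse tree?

11

[E [T [F n]] . [E [T [F n] ** [T [F n]]] - [E [T [F n]]]]]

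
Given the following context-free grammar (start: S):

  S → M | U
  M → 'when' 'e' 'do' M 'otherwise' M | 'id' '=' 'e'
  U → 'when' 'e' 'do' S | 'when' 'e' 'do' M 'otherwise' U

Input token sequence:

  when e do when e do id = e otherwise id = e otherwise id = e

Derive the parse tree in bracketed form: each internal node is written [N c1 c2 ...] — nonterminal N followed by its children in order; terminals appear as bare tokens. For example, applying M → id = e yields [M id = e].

[S [M when e do [M when e do [M id = e] otherwise [M id = e]] otherwise [M id = e]]]

S
M
when e do M otherwise M
when e do when e do M otherwise M otherwise M
when e do when e do id = e otherwise M otherwise M
when e do when e do id = e otherwise id = e otherwise M
when e do when e do id = e otherwise id = e otherwise id = e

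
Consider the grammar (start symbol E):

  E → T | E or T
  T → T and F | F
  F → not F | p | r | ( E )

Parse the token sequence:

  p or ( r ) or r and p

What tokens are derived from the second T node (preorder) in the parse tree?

( r )

[E [E [E [T [F p]]] or [T [F ( [E [T [F r]]] )]]] or [T [T [F r]] and [F p]]]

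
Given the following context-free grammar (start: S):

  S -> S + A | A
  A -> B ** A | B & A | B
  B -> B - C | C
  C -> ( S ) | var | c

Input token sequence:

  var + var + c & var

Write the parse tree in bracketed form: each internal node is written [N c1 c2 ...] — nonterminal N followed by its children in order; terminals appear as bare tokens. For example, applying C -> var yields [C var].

S
S + A
S + A + A
A + A + A
B + A + A
C + A + A
var + A + A
var + B + A
var + C + A
var + var + A
var + var + B & A
var + var + C & A
var + var + c & A
var + var + c & B
var + var + c & C
var + var + c & var

[S [S [S [A [B [C var]]]] + [A [B [C var]]]] + [A [B [C c]] & [A [B [C var]]]]]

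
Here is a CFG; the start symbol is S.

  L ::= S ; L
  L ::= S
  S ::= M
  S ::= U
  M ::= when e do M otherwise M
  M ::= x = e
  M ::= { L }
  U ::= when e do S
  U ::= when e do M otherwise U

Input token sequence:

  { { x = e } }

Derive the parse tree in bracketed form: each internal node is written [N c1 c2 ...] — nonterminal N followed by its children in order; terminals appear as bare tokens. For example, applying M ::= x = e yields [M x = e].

[S [M { [L [S [M { [L [S [M x = e]]] }]]] }]]

S
M
{ L }
{ S }
{ M }
{ { L } }
{ { S } }
{ { M } }
{ { x = e } }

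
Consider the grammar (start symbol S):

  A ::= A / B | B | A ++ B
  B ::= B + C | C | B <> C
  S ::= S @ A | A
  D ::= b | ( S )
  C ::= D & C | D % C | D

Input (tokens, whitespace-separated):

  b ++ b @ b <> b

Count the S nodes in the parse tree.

[S [S [A [A [B [C [D b]]]] ++ [B [C [D b]]]]] @ [A [B [B [C [D b]]] <> [C [D b]]]]]

2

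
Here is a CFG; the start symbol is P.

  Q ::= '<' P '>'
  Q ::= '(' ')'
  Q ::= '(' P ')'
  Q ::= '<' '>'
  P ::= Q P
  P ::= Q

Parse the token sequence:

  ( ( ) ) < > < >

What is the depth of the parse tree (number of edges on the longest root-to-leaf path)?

4

[P [Q ( [P [Q ( )]] )] [P [Q < >] [P [Q < >]]]]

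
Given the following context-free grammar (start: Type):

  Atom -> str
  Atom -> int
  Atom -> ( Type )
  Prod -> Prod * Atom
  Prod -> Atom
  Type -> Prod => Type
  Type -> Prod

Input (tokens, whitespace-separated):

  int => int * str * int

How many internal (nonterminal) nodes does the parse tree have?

10

[Type [Prod [Atom int]] => [Type [Prod [Prod [Prod [Atom int]] * [Atom str]] * [Atom int]]]]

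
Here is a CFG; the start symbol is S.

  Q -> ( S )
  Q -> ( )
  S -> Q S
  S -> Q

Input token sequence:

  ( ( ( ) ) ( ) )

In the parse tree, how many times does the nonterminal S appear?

4

[S [Q ( [S [Q ( [S [Q ( )]] )] [S [Q ( )]]] )]]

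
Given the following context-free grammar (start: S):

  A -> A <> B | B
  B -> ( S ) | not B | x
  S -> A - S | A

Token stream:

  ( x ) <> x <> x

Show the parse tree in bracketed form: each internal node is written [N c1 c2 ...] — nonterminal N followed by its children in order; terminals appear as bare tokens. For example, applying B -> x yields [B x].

[S [A [A [A [B ( [S [A [B x]]] )]] <> [B x]] <> [B x]]]

S
A
A <> B
A <> B <> B
B <> B <> B
( S ) <> B <> B
( A ) <> B <> B
( B ) <> B <> B
( x ) <> B <> B
( x ) <> x <> B
( x ) <> x <> x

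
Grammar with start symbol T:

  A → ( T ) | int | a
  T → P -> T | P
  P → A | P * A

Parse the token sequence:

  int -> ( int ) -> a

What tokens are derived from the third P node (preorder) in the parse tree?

int

[T [P [A int]] -> [T [P [A ( [T [P [A int]]] )]] -> [T [P [A a]]]]]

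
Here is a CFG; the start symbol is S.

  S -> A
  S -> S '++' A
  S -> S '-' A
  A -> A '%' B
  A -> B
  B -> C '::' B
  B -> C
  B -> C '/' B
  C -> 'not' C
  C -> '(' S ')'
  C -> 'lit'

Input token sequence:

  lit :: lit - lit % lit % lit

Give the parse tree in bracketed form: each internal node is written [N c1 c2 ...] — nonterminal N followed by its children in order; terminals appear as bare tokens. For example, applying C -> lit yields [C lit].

[S [S [A [B [C lit] :: [B [C lit]]]]] - [A [A [A [B [C lit]]] % [B [C lit]]] % [B [C lit]]]]

S
S - A
A - A
B - A
C :: B - A
lit :: B - A
lit :: C - A
lit :: lit - A
lit :: lit - A % B
lit :: lit - A % B % B
lit :: lit - B % B % B
lit :: lit - C % B % B
lit :: lit - lit % B % B
lit :: lit - lit % C % B
lit :: lit - lit % lit % B
lit :: lit - lit % lit % C
lit :: lit - lit % lit % lit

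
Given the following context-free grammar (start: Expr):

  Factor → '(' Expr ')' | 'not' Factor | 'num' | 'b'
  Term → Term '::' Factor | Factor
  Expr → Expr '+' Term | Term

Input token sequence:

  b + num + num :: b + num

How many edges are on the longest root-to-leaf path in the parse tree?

[Expr [Expr [Expr [Expr [Term [Factor b]]] + [Term [Factor num]]] + [Term [Term [Factor num]] :: [Factor b]]] + [Term [Factor num]]]

6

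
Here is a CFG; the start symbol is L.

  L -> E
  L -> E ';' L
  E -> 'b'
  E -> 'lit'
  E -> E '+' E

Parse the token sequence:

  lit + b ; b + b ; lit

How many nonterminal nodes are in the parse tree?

[L [E [E lit] + [E b]] ; [L [E [E b] + [E b]] ; [L [E lit]]]]

10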